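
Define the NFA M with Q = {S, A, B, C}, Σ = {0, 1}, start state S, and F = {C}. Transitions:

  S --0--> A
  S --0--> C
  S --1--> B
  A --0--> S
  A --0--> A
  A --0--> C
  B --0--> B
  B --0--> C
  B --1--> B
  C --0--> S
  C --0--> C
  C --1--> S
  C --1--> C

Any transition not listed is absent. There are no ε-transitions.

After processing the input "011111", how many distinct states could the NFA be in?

Start in {S}.
Read '0': S→{A, C}; now {A, C}.
Read '1': A→∅, C→{S, C}; now {S, C}.
Read '1': S→{B}, C→{S, C}; now {S, B, C}.
Read '1': S→{B}, B→{B}, C→{S, C}; now {S, B, C}.
Read '1': S→{B}, B→{B}, C→{S, C}; now {S, B, C}.
Read '1': S→{B}, B→{B}, C→{S, C}; now {S, B, C}.
That set has 3 states.

3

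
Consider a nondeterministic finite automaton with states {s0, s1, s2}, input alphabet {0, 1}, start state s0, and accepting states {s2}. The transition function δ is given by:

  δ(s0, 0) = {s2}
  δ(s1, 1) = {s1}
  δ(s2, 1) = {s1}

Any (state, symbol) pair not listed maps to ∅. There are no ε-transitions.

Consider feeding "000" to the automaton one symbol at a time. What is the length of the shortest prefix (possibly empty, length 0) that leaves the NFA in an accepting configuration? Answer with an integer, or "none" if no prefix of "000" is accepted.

1

Start in {s0}.
Read '0': s0→{s2}; now {s2}.
None of the earlier sets intersect F, but {s2} does.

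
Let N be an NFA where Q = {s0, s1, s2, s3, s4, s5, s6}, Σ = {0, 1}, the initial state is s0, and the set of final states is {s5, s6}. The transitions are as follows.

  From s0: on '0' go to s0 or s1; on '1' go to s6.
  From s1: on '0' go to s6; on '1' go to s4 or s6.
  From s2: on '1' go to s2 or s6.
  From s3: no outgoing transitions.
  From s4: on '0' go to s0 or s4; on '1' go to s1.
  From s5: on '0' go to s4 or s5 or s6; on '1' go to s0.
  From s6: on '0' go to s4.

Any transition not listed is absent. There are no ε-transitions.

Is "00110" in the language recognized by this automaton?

Yes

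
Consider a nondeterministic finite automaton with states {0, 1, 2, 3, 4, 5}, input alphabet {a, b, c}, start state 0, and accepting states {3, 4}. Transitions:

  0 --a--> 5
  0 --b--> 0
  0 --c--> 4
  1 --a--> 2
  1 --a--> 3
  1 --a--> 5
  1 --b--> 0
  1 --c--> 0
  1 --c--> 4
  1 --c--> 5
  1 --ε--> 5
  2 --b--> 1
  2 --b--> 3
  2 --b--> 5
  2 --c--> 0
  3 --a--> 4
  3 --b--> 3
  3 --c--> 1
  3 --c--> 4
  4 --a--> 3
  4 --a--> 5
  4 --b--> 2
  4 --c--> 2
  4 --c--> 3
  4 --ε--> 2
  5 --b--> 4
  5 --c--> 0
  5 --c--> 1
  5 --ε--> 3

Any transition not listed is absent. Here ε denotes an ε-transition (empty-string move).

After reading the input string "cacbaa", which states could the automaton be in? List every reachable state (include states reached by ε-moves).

{2, 3, 4, 5}

Start in {0}.
Read 'c': 0→{4}; union {4}; ε-closure = {2, 4}.
Read 'a': 2→∅, 4→{3, 5}; now {3, 5}.
Read 'c': 3→{1, 4}, 5→{0, 1}; union {0, 1, 4}; ε-closure = {0, 1, 2, 3, 4, 5}.
Read 'b': 0→{0}, 1→{0}, 2→{1, 3, 5}, 3→{3}, 4→{2}, 5→{4}; now {0, 1, 2, 3, 4, 5}.
Read 'a': 0→{5}, 1→{2, 3, 5}, 2→∅, 3→{4}, 4→{3, 5}, 5→∅; now {2, 3, 4, 5}.
Read 'a': 2→∅, 3→{4}, 4→{3, 5}, 5→∅; union {3, 4, 5}; ε-closure = {2, 3, 4, 5}.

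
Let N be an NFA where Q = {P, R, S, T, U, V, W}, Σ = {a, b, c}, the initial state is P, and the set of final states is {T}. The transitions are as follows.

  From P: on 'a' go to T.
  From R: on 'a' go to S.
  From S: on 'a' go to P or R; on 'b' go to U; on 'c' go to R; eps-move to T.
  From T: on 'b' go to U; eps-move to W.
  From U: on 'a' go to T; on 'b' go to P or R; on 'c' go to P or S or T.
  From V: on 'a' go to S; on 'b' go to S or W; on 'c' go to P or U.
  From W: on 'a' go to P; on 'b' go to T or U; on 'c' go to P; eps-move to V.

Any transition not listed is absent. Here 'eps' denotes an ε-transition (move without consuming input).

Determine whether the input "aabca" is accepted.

Start in {P}.
Read 'a': {P} → {T, V, W}.
Read 'a': {T, V, W} → {P, S, T, V, W}.
Read 'b': {P, S, T, V, W} → {S, T, U, V, W}.
Read 'c': {S, T, U, V, W} → {P, R, S, T, U, V, W}.
Read 'a': {P, R, S, T, U, V, W} → {P, R, S, T, V, W}.
The final set {P, R, S, T, V, W} contains the accepting state T.

Yes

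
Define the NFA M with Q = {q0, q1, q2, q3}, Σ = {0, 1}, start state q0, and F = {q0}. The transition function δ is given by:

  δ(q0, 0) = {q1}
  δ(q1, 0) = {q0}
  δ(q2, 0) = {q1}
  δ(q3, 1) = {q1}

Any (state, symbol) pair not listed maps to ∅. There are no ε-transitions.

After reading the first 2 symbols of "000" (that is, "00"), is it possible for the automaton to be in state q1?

Start in {q0}.
Read '0': {q0} → {q1}.
Read '0': {q1} → {q0}.
State q1 is not in {q0}.

No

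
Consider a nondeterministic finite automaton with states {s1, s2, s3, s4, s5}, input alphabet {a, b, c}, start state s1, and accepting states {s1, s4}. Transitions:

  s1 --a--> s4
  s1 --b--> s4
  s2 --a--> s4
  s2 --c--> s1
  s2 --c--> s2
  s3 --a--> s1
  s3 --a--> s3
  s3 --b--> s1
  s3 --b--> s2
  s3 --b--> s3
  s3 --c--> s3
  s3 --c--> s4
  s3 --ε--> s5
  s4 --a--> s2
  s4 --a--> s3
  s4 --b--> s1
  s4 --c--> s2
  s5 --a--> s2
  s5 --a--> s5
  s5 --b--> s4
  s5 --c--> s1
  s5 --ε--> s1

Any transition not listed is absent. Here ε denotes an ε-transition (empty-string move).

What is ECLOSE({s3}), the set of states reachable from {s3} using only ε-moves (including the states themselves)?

{s1, s3, s5}

Begin with {s3}.
ε-move s3 → s5; add s5.
ε-move s5 → s1; add s1.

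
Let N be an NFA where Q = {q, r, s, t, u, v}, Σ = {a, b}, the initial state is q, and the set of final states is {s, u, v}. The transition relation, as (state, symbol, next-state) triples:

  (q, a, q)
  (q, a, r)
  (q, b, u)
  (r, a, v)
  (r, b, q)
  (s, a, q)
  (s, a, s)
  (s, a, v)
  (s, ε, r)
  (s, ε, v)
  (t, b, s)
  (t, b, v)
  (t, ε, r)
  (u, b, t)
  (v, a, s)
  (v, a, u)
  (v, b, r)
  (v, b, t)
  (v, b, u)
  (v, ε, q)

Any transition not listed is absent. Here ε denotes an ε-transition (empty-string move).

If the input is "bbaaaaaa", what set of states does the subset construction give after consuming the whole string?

{q, r, s, u, v}

Start in {q}.
Read 'b': q→{u}; now {u}.
Read 'b': u→{t}; union {t}; ε-closure = {r, t}.
Read 'a': r→{v}, t→∅; union {v}; ε-closure = {q, v}.
Read 'a': q→{q, r}, v→{s, u}; union {q, r, s, u}; ε-closure = {q, r, s, u, v}.
Read 'a': q→{q, r}, r→{v}, s→{q, s, v}, u→∅, v→{s, u}; now {q, r, s, u, v}.
Read 'a': q→{q, r}, r→{v}, s→{q, s, v}, u→∅, v→{s, u}; now {q, r, s, u, v}.
Read 'a': q→{q, r}, r→{v}, s→{q, s, v}, u→∅, v→{s, u}; now {q, r, s, u, v}.
Read 'a': q→{q, r}, r→{v}, s→{q, s, v}, u→∅, v→{s, u}; now {q, r, s, u, v}.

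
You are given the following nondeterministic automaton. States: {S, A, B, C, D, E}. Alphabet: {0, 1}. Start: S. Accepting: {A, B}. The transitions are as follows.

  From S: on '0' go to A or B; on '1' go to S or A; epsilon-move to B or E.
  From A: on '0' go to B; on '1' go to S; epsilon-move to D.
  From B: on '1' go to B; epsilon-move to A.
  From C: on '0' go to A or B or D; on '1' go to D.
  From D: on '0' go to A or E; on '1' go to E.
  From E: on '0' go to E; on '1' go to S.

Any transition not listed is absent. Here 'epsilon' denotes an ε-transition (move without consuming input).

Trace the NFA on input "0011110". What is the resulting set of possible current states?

Start: ε-closure({S}) = {S, A, B, D, E}.
Read '0': S→{A, B}, A→{B}, B→∅, D→{A, E}, E→{E}; union {A, B, E}; ε-closure = {A, B, D, E}.
Read '0': A→{B}, B→∅, D→{A, E}, E→{E}; union {A, B, E}; ε-closure = {A, B, D, E}.
Read '1': A→{S}, B→{B}, D→{E}, E→{S}; union {S, B, E}; ε-closure = {S, A, B, D, E}.
Read '1': S→{S, A}, A→{S}, B→{B}, D→{E}, E→{S}; union {S, A, B, E}; ε-closure = {S, A, B, D, E}.
Read '1': S→{S, A}, A→{S}, B→{B}, D→{E}, E→{S}; union {S, A, B, E}; ε-closure = {S, A, B, D, E}.
Read '1': S→{S, A}, A→{S}, B→{B}, D→{E}, E→{S}; union {S, A, B, E}; ε-closure = {S, A, B, D, E}.
Read '0': S→{A, B}, A→{B}, B→∅, D→{A, E}, E→{E}; union {A, B, E}; ε-closure = {A, B, D, E}.

{A, B, D, E}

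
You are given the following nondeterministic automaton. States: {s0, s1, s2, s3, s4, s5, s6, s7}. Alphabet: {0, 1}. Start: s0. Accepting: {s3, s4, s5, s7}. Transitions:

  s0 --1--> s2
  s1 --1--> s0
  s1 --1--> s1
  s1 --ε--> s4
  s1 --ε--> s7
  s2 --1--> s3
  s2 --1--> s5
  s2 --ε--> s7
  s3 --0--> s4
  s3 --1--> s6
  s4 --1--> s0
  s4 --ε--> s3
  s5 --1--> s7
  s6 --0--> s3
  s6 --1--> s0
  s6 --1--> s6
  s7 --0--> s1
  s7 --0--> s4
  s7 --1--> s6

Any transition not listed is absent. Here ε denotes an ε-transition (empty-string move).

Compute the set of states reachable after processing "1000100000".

Start in {s0}.
Read '1': s0→{s2}; union {s2}; ε-closure = {s2, s7}.
Read '0': s2→∅, s7→{s1, s4}; union {s1, s4}; ε-closure = {s1, s3, s4, s7}.
Read '0': s1→∅, s3→{s4}, s4→∅, s7→{s1, s4}; union {s1, s4}; ε-closure = {s1, s3, s4, s7}.
Read '0': s1→∅, s3→{s4}, s4→∅, s7→{s1, s4}; union {s1, s4}; ε-closure = {s1, s3, s4, s7}.
Read '1': s1→{s0, s1}, s3→{s6}, s4→{s0}, s7→{s6}; union {s0, s1, s6}; ε-closure = {s0, s1, s3, s4, s6, s7}.
Read '0': s0→∅, s1→∅, s3→{s4}, s4→∅, s6→{s3}, s7→{s1, s4}; union {s1, s3, s4}; ε-closure = {s1, s3, s4, s7}.
Read '0': s1→∅, s3→{s4}, s4→∅, s7→{s1, s4}; union {s1, s4}; ε-closure = {s1, s3, s4, s7}.
Read '0': s1→∅, s3→{s4}, s4→∅, s7→{s1, s4}; union {s1, s4}; ε-closure = {s1, s3, s4, s7}.
Read '0': s1→∅, s3→{s4}, s4→∅, s7→{s1, s4}; union {s1, s4}; ε-closure = {s1, s3, s4, s7}.
Read '0': s1→∅, s3→{s4}, s4→∅, s7→{s1, s4}; union {s1, s4}; ε-closure = {s1, s3, s4, s7}.

{s1, s3, s4, s7}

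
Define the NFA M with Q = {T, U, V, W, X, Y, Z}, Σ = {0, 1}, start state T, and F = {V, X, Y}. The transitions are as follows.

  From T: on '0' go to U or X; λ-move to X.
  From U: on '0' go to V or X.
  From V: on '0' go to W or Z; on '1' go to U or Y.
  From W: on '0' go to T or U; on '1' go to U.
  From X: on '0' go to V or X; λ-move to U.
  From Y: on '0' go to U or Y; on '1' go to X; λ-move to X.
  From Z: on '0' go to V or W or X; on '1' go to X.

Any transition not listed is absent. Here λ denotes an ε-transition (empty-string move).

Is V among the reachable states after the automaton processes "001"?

Start: ε-closure({T}) = {T, U, X}.
Read '0': {T, U, X} → {U, V, X}.
Read '0': {U, V, X} → {U, V, W, X, Z}.
Read '1': {U, V, W, X, Z} → {U, X, Y}.
State V is not in {U, X, Y}.

No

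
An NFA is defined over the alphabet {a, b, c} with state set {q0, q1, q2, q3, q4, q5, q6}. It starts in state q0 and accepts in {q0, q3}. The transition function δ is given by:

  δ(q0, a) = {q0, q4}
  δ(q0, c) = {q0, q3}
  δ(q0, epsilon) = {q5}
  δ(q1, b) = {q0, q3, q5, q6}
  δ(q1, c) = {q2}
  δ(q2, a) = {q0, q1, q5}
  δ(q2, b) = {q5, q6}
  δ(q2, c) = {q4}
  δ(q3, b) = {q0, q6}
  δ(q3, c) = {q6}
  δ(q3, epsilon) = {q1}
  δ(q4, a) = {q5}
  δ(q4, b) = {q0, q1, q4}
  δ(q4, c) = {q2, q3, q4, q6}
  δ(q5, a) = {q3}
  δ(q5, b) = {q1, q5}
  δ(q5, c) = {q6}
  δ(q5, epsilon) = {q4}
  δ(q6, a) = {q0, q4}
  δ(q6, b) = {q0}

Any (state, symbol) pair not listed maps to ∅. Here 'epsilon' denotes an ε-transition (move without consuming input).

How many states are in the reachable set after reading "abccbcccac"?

Start: ε-closure({q0}) = {q0, q4, q5}.
Read 'a': {q0, q4, q5} → {q0, q1, q3, q4, q5}.
Read 'b': {q0, q1, q3, q4, q5} → {q0, q1, q3, q4, q5, q6}.
Read 'c': {q0, q1, q3, q4, q5, q6} → {q0, q1, q2, q3, q4, q5, q6}.
Read 'c': {q0, q1, q2, q3, q4, q5, q6} → {q0, q1, q2, q3, q4, q5, q6}.
Read 'b': {q0, q1, q2, q3, q4, q5, q6} → {q0, q1, q3, q4, q5, q6}.
Read 'c': {q0, q1, q3, q4, q5, q6} → {q0, q1, q2, q3, q4, q5, q6}.
Read 'c': {q0, q1, q2, q3, q4, q5, q6} → {q0, q1, q2, q3, q4, q5, q6}.
Read 'c': {q0, q1, q2, q3, q4, q5, q6} → {q0, q1, q2, q3, q4, q5, q6}.
Read 'a': {q0, q1, q2, q3, q4, q5, q6} → {q0, q1, q3, q4, q5}.
Read 'c': {q0, q1, q3, q4, q5} → {q0, q1, q2, q3, q4, q5, q6}.
That set has 7 states.

7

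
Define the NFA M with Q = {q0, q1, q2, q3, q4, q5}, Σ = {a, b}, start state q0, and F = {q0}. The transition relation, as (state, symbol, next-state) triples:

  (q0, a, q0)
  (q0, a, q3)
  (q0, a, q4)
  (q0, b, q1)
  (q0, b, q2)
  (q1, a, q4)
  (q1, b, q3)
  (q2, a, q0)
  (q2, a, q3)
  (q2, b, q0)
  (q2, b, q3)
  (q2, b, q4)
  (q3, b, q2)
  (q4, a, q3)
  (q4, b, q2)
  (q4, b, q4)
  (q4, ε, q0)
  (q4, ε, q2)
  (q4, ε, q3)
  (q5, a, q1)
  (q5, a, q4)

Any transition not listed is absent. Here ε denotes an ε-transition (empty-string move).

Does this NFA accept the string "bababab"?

Yes

Start in {q0}.
Read 'b': q0→{q1, q2}; now {q1, q2}.
Read 'a': q1→{q4}, q2→{q0, q3}; union {q0, q3, q4}; ε-closure = {q0, q2, q3, q4}.
Read 'b': q0→{q1, q2}, q2→{q0, q3, q4}, q3→{q2}, q4→{q2, q4}; now {q0, q1, q2, q3, q4}.
Read 'a': q0→{q0, q3, q4}, q1→{q4}, q2→{q0, q3}, q3→∅, q4→{q3}; union {q0, q3, q4}; ε-closure = {q0, q2, q3, q4}.
Read 'b': q0→{q1, q2}, q2→{q0, q3, q4}, q3→{q2}, q4→{q2, q4}; now {q0, q1, q2, q3, q4}.
Read 'a': q0→{q0, q3, q4}, q1→{q4}, q2→{q0, q3}, q3→∅, q4→{q3}; union {q0, q3, q4}; ε-closure = {q0, q2, q3, q4}.
Read 'b': q0→{q1, q2}, q2→{q0, q3, q4}, q3→{q2}, q4→{q2, q4}; now {q0, q1, q2, q3, q4}.
The final set {q0, q1, q2, q3, q4} contains the accepting state q0.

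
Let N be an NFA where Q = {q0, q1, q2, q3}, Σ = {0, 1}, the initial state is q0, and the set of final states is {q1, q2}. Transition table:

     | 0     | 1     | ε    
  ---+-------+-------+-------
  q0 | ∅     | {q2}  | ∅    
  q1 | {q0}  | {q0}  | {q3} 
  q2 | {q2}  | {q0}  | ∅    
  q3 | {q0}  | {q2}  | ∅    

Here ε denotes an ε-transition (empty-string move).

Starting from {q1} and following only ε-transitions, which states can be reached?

{q1, q3}

Begin with {q1}.
ε-move q1 → q3; add q3.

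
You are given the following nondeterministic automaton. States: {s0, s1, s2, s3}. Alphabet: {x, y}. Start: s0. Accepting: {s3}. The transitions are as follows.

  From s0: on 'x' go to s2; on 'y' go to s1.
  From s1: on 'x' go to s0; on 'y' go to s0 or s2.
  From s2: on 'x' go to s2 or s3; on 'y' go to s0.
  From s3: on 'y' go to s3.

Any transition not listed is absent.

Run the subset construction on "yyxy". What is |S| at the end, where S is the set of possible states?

2

Start in {s0}.
Read 'y': {s0} → {s1}.
Read 'y': {s1} → {s0, s2}.
Read 'x': {s0, s2} → {s2, s3}.
Read 'y': {s2, s3} → {s0, s3}.
That set has 2 states.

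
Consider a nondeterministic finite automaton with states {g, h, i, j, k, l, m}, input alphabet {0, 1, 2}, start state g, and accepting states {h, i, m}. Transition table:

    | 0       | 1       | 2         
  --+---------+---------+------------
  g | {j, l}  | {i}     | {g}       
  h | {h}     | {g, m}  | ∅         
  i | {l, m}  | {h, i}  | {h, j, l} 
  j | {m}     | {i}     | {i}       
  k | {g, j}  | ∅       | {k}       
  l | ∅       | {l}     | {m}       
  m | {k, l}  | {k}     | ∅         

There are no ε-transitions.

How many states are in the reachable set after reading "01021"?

1

Start in {g}.
Read '0': g→{j, l}; now {j, l}.
Read '1': j→{i}, l→{l}; now {i, l}.
Read '0': i→{l, m}, l→∅; now {l, m}.
Read '2': l→{m}, m→∅; now {m}.
Read '1': m→{k}; now {k}.
That set has 1 state.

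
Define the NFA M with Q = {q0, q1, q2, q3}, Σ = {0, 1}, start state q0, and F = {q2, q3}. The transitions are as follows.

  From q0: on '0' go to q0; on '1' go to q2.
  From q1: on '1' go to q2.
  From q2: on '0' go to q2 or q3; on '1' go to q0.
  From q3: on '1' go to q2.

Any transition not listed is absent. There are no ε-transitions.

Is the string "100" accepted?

Start in {q0}.
Read '1': {q0} → {q2}.
Read '0': {q2} → {q2, q3}.
Read '0': {q2, q3} → {q2, q3}.
The final set {q2, q3} contains the accepting states q2, q3.

Yes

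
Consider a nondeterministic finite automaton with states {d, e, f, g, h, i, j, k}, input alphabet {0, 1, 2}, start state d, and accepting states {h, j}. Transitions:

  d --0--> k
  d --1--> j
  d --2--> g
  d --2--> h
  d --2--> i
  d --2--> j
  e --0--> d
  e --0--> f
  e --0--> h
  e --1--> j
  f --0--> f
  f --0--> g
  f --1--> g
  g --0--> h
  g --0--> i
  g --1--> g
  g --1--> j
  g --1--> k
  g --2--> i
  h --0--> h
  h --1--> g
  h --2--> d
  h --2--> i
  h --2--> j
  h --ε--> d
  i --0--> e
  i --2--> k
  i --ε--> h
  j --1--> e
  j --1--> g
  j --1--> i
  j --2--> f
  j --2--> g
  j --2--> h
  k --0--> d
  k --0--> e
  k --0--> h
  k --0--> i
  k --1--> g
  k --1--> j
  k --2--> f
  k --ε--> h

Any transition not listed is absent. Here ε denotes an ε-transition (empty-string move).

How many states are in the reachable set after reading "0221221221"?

Start in {d}.
Read '0': d→{k}; union {k}; ε-closure = {d, h, k}.
Read '2': d→{g, h, i, j}, h→{d, i, j}, k→{f}; now {d, f, g, h, i, j}.
Read '2': d→{g, h, i, j}, f→∅, g→{i}, h→{d, i, j}, i→{k}, j→{f, g, h}; now {d, f, g, h, i, j, k}.
Read '1': d→{j}, f→{g}, g→{g, j, k}, h→{g}, i→∅, j→{e, g, i}, k→{g, j}; union {e, g, i, j, k}; ε-closure = {d, e, g, h, i, j, k}.
Read '2': d→{g, h, i, j}, e→∅, g→{i}, h→{d, i, j}, i→{k}, j→{f, g, h}, k→{f}; now {d, f, g, h, i, j, k}.
Read '2': d→{g, h, i, j}, f→∅, g→{i}, h→{d, i, j}, i→{k}, j→{f, g, h}, k→{f}; now {d, f, g, h, i, j, k}.
Read '1': d→{j}, f→{g}, g→{g, j, k}, h→{g}, i→∅, j→{e, g, i}, k→{g, j}; union {e, g, i, j, k}; ε-closure = {d, e, g, h, i, j, k}.
Read '2': d→{g, h, i, j}, e→∅, g→{i}, h→{d, i, j}, i→{k}, j→{f, g, h}, k→{f}; now {d, f, g, h, i, j, k}.
Read '2': d→{g, h, i, j}, f→∅, g→{i}, h→{d, i, j}, i→{k}, j→{f, g, h}, k→{f}; now {d, f, g, h, i, j, k}.
Read '1': d→{j}, f→{g}, g→{g, j, k}, h→{g}, i→∅, j→{e, g, i}, k→{g, j}; union {e, g, i, j, k}; ε-closure = {d, e, g, h, i, j, k}.
That set has 7 states.

7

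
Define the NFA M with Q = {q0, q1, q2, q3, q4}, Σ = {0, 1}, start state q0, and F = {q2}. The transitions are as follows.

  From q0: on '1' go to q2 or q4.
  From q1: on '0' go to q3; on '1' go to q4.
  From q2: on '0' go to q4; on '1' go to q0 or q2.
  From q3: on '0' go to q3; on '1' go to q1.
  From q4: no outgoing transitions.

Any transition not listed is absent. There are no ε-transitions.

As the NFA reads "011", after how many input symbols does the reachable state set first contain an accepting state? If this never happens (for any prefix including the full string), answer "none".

none

Start in {q0}.
Read '0': {q0} → ∅.
The set is empty and remains empty for the remaining 2 symbols.
No reachable set along the way intersects F.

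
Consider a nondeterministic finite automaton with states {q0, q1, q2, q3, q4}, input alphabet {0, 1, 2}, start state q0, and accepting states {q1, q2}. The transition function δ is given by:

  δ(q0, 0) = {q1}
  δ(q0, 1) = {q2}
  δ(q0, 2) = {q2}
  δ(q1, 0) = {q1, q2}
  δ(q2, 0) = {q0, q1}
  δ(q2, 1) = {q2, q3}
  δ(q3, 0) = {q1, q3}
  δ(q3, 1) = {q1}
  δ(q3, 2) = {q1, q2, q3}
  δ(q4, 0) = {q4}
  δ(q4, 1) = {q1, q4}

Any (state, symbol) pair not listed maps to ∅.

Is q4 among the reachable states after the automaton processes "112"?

Start in {q0}.
Read '1': {q0} → {q2}.
Read '1': {q2} → {q2, q3}.
Read '2': {q2, q3} → {q1, q2, q3}.
State q4 is not in {q1, q2, q3}.

No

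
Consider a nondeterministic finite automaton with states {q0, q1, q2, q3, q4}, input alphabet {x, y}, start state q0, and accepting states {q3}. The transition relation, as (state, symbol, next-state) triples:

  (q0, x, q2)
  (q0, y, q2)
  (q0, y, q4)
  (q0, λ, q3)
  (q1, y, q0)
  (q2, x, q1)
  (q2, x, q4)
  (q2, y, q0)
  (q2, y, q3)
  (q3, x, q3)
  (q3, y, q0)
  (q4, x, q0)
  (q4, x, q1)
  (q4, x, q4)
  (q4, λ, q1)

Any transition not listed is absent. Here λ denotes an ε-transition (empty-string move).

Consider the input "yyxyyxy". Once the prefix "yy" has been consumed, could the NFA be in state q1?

Start: ε-closure({q0}) = {q0, q3}.
Read 'y': {q0, q3} → {q0, q1, q2, q3, q4}.
Read 'y': {q0, q1, q2, q3, q4} → {q0, q1, q2, q3, q4}.
State q1 is in {q0, q1, q2, q3, q4}.

Yes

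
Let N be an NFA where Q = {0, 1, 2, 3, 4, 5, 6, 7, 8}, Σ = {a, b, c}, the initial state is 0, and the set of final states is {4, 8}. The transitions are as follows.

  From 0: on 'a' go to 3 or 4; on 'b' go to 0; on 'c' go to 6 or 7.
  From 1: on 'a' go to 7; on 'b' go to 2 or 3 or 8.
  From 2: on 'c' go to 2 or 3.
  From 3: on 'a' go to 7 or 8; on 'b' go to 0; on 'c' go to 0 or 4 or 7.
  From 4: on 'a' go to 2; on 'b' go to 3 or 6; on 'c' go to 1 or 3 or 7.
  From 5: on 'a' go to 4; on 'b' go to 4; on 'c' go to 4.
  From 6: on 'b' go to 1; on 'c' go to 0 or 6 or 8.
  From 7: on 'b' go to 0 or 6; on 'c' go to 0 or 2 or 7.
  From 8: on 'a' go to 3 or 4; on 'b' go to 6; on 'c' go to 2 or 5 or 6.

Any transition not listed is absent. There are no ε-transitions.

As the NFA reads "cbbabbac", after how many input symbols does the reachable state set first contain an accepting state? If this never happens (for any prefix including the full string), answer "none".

Start in {0}.
Read 'c': 0→{6, 7}; now {6, 7}.
Read 'b': 6→{1}, 7→{0, 6}; now {0, 1, 6}.
Read 'b': 0→{0}, 1→{2, 3, 8}, 6→{1}; now {0, 1, 2, 3, 8}.
None of the earlier sets intersect F, but {0, 1, 2, 3, 8} does.

3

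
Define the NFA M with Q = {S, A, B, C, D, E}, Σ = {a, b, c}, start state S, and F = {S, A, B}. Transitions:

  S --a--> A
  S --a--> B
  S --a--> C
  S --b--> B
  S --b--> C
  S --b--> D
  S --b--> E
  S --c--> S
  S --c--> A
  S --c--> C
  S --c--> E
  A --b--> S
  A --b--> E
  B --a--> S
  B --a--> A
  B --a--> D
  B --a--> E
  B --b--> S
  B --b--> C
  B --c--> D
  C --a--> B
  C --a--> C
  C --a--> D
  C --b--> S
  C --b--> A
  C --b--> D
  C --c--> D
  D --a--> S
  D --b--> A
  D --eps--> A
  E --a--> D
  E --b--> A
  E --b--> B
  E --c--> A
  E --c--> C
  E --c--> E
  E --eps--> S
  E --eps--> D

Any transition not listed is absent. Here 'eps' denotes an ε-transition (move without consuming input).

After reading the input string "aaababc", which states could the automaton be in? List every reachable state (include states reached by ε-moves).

{S, A, C, D, E}

Start in {S}.
Read 'a': S→{A, B, C}; now {A, B, C}.
Read 'a': A→∅, B→{S, A, D, E}, C→{B, C, D}; now {S, A, B, C, D, E}.
Read 'a': S→{A, B, C}, A→∅, B→{S, A, D, E}, C→{B, C, D}, D→{S}, E→{D}; now {S, A, B, C, D, E}.
Read 'b': S→{B, C, D, E}, A→{S, E}, B→{S, C}, C→{S, A, D}, D→{A}, E→{A, B}; now {S, A, B, C, D, E}.
Read 'a': S→{A, B, C}, A→∅, B→{S, A, D, E}, C→{B, C, D}, D→{S}, E→{D}; now {S, A, B, C, D, E}.
Read 'b': S→{B, C, D, E}, A→{S, E}, B→{S, C}, C→{S, A, D}, D→{A}, E→{A, B}; now {S, A, B, C, D, E}.
Read 'c': S→{S, A, C, E}, A→∅, B→{D}, C→{D}, D→∅, E→{A, C, E}; now {S, A, C, D, E}.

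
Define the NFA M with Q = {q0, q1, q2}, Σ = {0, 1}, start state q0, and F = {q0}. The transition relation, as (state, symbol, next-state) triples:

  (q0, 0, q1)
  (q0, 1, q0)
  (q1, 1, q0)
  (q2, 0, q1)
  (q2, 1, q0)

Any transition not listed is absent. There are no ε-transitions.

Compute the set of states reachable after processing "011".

{q0}

Start in {q0}.
Read '0': q0→{q1}; now {q1}.
Read '1': q1→{q0}; now {q0}.
Read '1': q0→{q0}; now {q0}.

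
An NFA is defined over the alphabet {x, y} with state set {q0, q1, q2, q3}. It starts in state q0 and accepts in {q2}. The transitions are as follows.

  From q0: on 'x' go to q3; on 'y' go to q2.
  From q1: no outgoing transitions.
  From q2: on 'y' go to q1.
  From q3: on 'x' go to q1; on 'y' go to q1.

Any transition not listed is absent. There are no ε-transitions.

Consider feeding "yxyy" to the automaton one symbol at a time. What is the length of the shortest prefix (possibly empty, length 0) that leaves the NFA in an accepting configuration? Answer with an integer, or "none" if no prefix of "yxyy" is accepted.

Start in {q0}.
Read 'y': {q0} → {q2}.
None of the earlier sets intersect F, but {q2} does.

1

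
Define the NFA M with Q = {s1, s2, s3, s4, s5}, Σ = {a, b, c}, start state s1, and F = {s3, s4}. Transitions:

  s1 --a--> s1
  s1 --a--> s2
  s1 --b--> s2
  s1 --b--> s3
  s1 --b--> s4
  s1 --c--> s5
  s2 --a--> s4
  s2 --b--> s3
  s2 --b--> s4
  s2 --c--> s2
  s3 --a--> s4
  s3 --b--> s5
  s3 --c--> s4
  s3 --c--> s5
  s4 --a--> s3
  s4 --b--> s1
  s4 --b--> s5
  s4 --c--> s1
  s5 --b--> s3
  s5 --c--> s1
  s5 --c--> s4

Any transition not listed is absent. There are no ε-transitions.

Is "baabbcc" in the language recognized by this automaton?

Yes

Start in {s1}.
Read 'b': {s1} → {s2, s3, s4}.
Read 'a': {s2, s3, s4} → {s3, s4}.
Read 'a': {s3, s4} → {s3, s4}.
Read 'b': {s3, s4} → {s1, s5}.
Read 'b': {s1, s5} → {s2, s3, s4}.
Read 'c': {s2, s3, s4} → {s1, s2, s4, s5}.
Read 'c': {s1, s2, s4, s5} → {s1, s2, s4, s5}.
The final set {s1, s2, s4, s5} contains the accepting state s4.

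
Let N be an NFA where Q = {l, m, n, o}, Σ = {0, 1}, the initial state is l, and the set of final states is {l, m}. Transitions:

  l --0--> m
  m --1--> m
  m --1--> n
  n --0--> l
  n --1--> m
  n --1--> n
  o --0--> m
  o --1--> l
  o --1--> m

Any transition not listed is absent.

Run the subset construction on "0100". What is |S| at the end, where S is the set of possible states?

Start in {l}.
Read '0': {l} → {m}.
Read '1': {m} → {m, n}.
Read '0': {m, n} → {l}.
Read '0': {l} → {m}.
That set has 1 state.

1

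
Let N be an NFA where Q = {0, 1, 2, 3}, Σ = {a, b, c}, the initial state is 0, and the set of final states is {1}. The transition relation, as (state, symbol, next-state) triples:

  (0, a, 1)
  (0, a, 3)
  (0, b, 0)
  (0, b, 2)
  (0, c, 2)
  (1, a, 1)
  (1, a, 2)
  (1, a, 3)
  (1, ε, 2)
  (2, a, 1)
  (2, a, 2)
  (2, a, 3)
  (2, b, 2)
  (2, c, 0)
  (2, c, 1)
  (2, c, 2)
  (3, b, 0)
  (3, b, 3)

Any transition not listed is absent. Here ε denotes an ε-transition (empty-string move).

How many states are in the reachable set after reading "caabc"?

3

Start in {0}.
Read 'c': 0→{2}; now {2}.
Read 'a': 2→{1, 2, 3}; now {1, 2, 3}.
Read 'a': 1→{1, 2, 3}, 2→{1, 2, 3}, 3→∅; now {1, 2, 3}.
Read 'b': 1→∅, 2→{2}, 3→{0, 3}; now {0, 2, 3}.
Read 'c': 0→{2}, 2→{0, 1, 2}, 3→∅; now {0, 1, 2}.
That set has 3 states.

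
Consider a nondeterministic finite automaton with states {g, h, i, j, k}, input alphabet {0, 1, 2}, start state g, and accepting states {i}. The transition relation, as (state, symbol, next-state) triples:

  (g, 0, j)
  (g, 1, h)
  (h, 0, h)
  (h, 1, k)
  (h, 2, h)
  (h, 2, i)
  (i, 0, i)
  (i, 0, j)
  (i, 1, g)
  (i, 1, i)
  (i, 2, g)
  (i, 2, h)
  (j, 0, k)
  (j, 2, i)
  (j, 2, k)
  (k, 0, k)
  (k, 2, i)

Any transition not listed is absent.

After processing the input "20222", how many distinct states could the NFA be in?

0

Start in {g}.
Read '2': {g} → ∅.
The set is empty and remains empty for the remaining 4 symbols.
That set has 0 states.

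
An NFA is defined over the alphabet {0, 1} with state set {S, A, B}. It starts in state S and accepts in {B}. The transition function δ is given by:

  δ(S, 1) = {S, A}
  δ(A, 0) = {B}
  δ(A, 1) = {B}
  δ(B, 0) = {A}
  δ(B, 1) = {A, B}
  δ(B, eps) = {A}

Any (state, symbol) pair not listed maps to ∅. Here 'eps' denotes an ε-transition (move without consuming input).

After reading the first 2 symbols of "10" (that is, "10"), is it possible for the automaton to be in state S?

No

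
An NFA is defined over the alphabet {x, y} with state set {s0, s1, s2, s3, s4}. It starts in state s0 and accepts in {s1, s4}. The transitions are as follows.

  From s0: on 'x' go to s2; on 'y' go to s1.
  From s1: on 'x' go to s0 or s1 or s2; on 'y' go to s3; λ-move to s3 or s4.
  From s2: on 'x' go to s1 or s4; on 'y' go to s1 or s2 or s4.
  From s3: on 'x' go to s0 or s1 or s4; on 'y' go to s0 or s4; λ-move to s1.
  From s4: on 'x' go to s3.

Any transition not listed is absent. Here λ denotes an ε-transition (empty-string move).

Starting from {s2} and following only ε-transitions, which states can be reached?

{s2}

Begin with {s2}.
No ε-moves leave this set, so the closure equals the set itself.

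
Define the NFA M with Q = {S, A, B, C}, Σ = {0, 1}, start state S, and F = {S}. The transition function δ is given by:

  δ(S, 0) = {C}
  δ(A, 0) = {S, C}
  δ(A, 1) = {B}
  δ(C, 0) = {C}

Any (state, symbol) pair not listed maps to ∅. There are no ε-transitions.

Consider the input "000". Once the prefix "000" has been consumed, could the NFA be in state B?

Start in {S}.
Read '0': S→{C}; now {C}.
Read '0': C→{C}; now {C}.
Read '0': C→{C}; now {C}.
State B is not in {C}.

No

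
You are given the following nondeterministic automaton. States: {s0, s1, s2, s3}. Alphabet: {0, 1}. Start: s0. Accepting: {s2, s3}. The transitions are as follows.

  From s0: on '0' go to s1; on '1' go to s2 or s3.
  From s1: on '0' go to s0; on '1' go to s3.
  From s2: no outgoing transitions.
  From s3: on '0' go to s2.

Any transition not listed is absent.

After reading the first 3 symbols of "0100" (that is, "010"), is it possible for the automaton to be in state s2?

Start in {s0}.
Read '0': s0→{s1}; now {s1}.
Read '1': s1→{s3}; now {s3}.
Read '0': s3→{s2}; now {s2}.
State s2 is in {s2}.

Yes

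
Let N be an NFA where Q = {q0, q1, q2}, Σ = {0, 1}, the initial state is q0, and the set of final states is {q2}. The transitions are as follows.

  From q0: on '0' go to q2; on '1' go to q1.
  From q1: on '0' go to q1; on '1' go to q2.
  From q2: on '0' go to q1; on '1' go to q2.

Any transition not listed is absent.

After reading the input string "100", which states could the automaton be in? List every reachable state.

Start in {q0}.
Read '1': q0→{q1}; now {q1}.
Read '0': q1→{q1}; now {q1}.
Read '0': q1→{q1}; now {q1}.

{q1}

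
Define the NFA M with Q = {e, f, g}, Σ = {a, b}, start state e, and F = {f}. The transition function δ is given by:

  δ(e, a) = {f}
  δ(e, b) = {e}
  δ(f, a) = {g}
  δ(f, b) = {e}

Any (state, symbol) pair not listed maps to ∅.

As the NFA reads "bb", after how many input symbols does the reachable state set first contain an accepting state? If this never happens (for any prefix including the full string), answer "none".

none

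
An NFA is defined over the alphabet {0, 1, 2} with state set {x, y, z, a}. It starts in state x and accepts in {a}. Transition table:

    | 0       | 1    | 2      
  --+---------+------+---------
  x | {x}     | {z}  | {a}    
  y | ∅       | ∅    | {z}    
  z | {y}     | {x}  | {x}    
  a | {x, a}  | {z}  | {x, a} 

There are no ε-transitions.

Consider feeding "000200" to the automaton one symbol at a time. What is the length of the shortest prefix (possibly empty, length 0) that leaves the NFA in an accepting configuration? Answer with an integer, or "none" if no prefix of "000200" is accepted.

Start in {x}.
Read '0': x→{x}; now {x}.
Read '0': x→{x}; now {x}.
Read '0': x→{x}; now {x}.
Read '2': x→{a}; now {a}.
None of the earlier sets intersect F, but {a} does.

4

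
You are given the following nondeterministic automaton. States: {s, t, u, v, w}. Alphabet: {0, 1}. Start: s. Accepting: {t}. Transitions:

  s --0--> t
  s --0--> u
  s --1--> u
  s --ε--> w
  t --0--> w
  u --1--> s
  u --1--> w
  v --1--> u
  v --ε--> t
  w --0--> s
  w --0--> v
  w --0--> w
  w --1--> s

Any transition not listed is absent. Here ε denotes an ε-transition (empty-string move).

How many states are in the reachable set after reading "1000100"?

Start: ε-closure({s}) = {s, w}.
Read '1': s→{u}, w→{s}; union {s, u}; ε-closure = {s, u, w}.
Read '0': s→{t, u}, u→∅, w→{s, v, w}; now {s, t, u, v, w}.
Read '0': s→{t, u}, t→{w}, u→∅, v→∅, w→{s, v, w}; now {s, t, u, v, w}.
Read '0': s→{t, u}, t→{w}, u→∅, v→∅, w→{s, v, w}; now {s, t, u, v, w}.
Read '1': s→{u}, t→∅, u→{s, w}, v→{u}, w→{s}; now {s, u, w}.
Read '0': s→{t, u}, u→∅, w→{s, v, w}; now {s, t, u, v, w}.
Read '0': s→{t, u}, t→{w}, u→∅, v→∅, w→{s, v, w}; now {s, t, u, v, w}.
That set has 5 states.

5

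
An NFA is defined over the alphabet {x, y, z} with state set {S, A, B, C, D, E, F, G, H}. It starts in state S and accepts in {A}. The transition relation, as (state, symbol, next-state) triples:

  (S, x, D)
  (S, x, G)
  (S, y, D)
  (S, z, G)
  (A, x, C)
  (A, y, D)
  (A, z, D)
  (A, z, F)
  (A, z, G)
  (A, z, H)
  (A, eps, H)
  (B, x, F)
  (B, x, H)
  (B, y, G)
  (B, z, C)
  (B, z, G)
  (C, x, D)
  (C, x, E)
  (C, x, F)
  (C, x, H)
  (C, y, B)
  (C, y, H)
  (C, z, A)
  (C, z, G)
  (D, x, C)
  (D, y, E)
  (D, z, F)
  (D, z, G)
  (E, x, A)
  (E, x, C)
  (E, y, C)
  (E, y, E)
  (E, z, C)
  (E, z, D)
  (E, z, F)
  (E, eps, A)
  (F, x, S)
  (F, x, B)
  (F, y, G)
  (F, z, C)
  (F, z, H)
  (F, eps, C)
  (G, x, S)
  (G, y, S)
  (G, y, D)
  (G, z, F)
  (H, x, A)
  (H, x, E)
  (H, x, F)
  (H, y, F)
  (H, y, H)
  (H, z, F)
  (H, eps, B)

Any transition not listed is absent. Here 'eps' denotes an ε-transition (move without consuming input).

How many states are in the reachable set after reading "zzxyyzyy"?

Start in {S}.
Read 'z': S→{G}; now {G}.
Read 'z': G→{F}; union {F}; ε-closure = {C, F}.
Read 'x': C→{D, E, F, H}, F→{S, B}; union {S, B, D, E, F, H}; ε-closure = {S, A, B, C, D, E, F, H}.
Read 'y': S→{D}, A→{D}, B→{G}, C→{B, H}, D→{E}, E→{C, E}, F→{G}, H→{F, H}; union {B, C, D, E, F, G, H}; ε-closure = {A, B, C, D, E, F, G, H}.
Read 'y': A→{D}, B→{G}, C→{B, H}, D→{E}, E→{C, E}, F→{G}, G→{S, D}, H→{F, H}; union {S, B, C, D, E, F, G, H}; ε-closure = {S, A, B, C, D, E, F, G, H}.
Read 'z': S→{G}, A→{D, F, G, H}, B→{C, G}, C→{A, G}, D→{F, G}, E→{C, D, F}, F→{C, H}, G→{F}, H→{F}; union {A, C, D, F, G, H}; ε-closure = {A, B, C, D, F, G, H}.
Read 'y': A→{D}, B→{G}, C→{B, H}, D→{E}, F→{G}, G→{S, D}, H→{F, H}; union {S, B, D, E, F, G, H}; ε-closure = {S, A, B, C, D, E, F, G, H}.
Read 'y': S→{D}, A→{D}, B→{G}, C→{B, H}, D→{E}, E→{C, E}, F→{G}, G→{S, D}, H→{F, H}; union {S, B, C, D, E, F, G, H}; ε-closure = {S, A, B, C, D, E, F, G, H}.
That set has 9 states.

9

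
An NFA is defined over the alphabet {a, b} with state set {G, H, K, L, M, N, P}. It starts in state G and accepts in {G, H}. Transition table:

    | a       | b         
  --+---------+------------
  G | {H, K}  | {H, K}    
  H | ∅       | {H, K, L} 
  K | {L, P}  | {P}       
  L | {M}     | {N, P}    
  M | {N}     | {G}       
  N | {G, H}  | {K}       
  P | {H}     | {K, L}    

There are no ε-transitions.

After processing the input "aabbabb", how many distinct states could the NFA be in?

5

Start in {G}.
Read 'a': G→{H, K}; now {H, K}.
Read 'a': H→∅, K→{L, P}; now {L, P}.
Read 'b': L→{N, P}, P→{K, L}; now {K, L, N, P}.
Read 'b': K→{P}, L→{N, P}, N→{K}, P→{K, L}; now {K, L, N, P}.
Read 'a': K→{L, P}, L→{M}, N→{G, H}, P→{H}; now {G, H, L, M, P}.
Read 'b': G→{H, K}, H→{H, K, L}, L→{N, P}, M→{G}, P→{K, L}; now {G, H, K, L, N, P}.
Read 'b': G→{H, K}, H→{H, K, L}, K→{P}, L→{N, P}, N→{K}, P→{K, L}; now {H, K, L, N, P}.
That set has 5 states.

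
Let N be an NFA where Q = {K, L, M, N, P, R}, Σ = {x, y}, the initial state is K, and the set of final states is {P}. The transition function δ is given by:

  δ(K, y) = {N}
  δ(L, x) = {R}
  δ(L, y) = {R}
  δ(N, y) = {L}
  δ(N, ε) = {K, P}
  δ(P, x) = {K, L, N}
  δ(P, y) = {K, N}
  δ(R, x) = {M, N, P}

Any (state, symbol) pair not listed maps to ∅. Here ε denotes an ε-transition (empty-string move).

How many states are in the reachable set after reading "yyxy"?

5

Start in {K}.
Read 'y': {K} → {K, N, P}.
Read 'y': {K, N, P} → {K, L, N, P}.
Read 'x': {K, L, N, P} → {K, L, N, P, R}.
Read 'y': {K, L, N, P, R} → {K, L, N, P, R}.
That set has 5 states.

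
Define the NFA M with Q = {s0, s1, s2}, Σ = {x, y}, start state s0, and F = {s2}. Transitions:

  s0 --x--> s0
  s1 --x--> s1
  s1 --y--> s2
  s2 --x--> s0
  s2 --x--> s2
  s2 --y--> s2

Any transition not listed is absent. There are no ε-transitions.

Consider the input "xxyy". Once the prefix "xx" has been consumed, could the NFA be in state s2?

No

Start in {s0}.
Read 'x': {s0} → {s0}.
Read 'x': {s0} → {s0}.
State s2 is not in {s0}.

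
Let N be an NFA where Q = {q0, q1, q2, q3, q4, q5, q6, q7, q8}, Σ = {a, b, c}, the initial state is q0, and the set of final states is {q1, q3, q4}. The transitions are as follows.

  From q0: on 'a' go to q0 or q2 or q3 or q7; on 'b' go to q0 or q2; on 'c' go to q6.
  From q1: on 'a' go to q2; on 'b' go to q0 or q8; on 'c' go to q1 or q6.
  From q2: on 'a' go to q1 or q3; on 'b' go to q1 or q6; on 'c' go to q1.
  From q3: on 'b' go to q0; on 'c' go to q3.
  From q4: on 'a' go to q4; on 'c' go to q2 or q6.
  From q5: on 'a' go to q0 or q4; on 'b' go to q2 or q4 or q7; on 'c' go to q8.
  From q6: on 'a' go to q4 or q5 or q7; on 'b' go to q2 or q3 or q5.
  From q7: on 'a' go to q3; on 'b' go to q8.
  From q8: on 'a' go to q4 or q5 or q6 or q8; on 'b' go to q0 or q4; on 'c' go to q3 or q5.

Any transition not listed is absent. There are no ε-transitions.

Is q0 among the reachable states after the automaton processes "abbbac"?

No

Start in {q0}.
Read 'a': {q0} → {q0, q2, q3, q7}.
Read 'b': {q0, q2, q3, q7} → {q0, q1, q2, q6, q8}.
Read 'b': {q0, q1, q2, q6, q8} → {q0, q1, q2, q3, q4, q5, q6, q8}.
Read 'b': {q0, q1, q2, q3, q4, q5, q6, q8} → {q0, q1, q2, q3, q4, q5, q6, q7, q8}.
Read 'a': {q0, q1, q2, q3, q4, q5, q6, q7, q8} → {q0, q1, q2, q3, q4, q5, q6, q7, q8}.
Read 'c': {q0, q1, q2, q3, q4, q5, q6, q7, q8} → {q1, q2, q3, q5, q6, q8}.
State q0 is not in {q1, q2, q3, q5, q6, q8}.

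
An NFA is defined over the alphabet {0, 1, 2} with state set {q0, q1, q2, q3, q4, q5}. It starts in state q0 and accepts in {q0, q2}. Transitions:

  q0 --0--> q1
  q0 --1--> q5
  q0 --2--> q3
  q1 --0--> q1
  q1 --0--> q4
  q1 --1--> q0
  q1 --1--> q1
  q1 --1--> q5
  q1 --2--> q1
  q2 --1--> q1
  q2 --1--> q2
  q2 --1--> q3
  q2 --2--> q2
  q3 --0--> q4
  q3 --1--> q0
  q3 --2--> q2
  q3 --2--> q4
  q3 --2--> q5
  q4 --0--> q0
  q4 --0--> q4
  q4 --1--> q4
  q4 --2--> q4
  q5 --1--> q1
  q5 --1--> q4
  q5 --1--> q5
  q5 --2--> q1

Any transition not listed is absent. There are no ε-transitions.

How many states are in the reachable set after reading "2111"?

3

Start in {q0}.
Read '2': q0→{q3}; now {q3}.
Read '1': q3→{q0}; now {q0}.
Read '1': q0→{q5}; now {q5}.
Read '1': q5→{q1, q4, q5}; now {q1, q4, q5}.
That set has 3 states.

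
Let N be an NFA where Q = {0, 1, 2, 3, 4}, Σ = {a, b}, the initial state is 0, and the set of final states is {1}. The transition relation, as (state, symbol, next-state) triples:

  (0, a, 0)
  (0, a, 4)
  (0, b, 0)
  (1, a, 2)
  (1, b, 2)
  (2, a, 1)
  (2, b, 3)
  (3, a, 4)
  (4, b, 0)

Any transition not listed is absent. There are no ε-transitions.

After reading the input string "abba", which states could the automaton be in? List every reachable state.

Start in {0}.
Read 'a': 0→{0, 4}; now {0, 4}.
Read 'b': 0→{0}, 4→{0}; now {0}.
Read 'b': 0→{0}; now {0}.
Read 'a': 0→{0, 4}; now {0, 4}.

{0, 4}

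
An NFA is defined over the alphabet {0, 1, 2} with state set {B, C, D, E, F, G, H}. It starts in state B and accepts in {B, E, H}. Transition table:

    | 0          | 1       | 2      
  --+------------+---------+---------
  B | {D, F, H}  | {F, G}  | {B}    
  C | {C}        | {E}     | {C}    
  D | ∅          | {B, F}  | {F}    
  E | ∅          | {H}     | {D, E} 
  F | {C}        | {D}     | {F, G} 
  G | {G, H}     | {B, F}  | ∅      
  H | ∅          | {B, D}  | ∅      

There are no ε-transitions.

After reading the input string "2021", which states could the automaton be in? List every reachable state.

{B, D, F}

Start in {B}.
Read '2': B→{B}; now {B}.
Read '0': B→{D, F, H}; now {D, F, H}.
Read '2': D→{F}, F→{F, G}, H→∅; now {F, G}.
Read '1': F→{D}, G→{B, F}; now {B, D, F}.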